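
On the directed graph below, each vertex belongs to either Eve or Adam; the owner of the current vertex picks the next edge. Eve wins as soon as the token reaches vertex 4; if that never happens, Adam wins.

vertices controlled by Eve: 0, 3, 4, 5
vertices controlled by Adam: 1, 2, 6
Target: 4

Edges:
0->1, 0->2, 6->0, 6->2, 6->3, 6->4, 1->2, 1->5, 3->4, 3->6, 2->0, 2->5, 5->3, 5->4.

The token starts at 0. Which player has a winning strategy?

A0 = {4}
A1: add {3, 5} — 3 (Eve) has 3→4; 5 (Eve) has 5→4.
A2 = A1; e.g. 0 (Eve) has no edge into A1. Fixed point.
0 never enters the attractor, so Adam can avoid the target forever.

Adam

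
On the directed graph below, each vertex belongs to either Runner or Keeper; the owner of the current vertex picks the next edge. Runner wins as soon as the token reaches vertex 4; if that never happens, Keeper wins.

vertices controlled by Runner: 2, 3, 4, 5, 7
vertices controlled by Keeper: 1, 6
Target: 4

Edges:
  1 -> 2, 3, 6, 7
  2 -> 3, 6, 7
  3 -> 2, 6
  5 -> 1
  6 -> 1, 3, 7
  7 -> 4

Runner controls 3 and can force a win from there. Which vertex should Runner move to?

2

A0 = {4}
A1: add {7} — 7 (Runner) has 7→4.
A2: add {2} — 2 (Runner) has 2→7.
A3: add {3} — 3 (Runner) has 3→2.
A4 = A3; e.g. 1 (Keeper) can still go to 6. Fixed point.
From 3, successor 2 is in the attractor (rank 2); the other successor 6 is not.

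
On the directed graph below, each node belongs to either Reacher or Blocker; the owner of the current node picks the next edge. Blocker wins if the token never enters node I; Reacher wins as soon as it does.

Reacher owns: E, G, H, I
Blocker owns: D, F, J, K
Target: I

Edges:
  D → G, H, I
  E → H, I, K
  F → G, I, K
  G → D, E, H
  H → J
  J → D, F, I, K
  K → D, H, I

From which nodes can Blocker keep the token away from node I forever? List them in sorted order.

A0 = {I}
A1: add {E} — E (Reacher) has E→I.
A2: add {G} — G (Reacher) has G→E.
A3 = A2; e.g. D (Blocker) can still go to H. Fixed point.
Reacher's attractor = {E, G, I}; Blocker avoids the target exactly from the complement.

D, F, H, J, K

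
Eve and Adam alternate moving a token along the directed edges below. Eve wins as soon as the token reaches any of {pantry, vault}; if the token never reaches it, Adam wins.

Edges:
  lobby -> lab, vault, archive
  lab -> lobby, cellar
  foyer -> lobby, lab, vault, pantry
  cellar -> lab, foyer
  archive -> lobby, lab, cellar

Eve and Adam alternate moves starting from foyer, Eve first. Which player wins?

Eve

Track states (vertex, player-to-move).
A0 = {(vault,Eve), (vault,Adam), (pantry,Eve), (pantry,Adam)}
A1: add {(lobby,Eve), (foyer,Eve)}.
(foyer,Eve) ∈ A1 ⇒ Eve forces the target.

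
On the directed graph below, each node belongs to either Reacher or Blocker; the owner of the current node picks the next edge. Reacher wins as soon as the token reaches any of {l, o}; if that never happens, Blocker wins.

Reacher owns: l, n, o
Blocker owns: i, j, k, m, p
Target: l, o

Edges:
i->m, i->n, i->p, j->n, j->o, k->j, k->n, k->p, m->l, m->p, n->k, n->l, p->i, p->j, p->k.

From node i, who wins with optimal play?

A0 = {l, o}
A1: add {n} — n (Reacher) has n→l.
A2: add {j} — j (Blocker): all of {n, o} already in.
A3 = A2; e.g. i (Blocker) can still go to m. Fixed point.
i never enters the attractor, so Blocker can avoid the target forever.

Blocker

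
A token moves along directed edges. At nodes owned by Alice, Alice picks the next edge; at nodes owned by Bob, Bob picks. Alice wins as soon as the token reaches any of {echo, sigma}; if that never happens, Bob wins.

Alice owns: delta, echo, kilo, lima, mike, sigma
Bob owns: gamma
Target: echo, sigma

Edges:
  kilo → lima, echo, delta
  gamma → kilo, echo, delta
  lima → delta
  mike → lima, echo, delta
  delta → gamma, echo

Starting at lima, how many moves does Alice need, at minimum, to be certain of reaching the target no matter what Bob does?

2

A0 = {echo, sigma}
A1: add {delta, kilo, mike} — kilo (Alice) has kilo→echo; mike (Alice) has mike→echo; delta (Alice) has delta→echo.
A2: add {gamma, lima} — gamma (Bob): all of {kilo, echo, delta} already in; lima (Alice) has lima→delta.
A2 = all vertices. Fixed point.
lima enters the attractor at level 2, so Alice can force the target in 2 moves from there.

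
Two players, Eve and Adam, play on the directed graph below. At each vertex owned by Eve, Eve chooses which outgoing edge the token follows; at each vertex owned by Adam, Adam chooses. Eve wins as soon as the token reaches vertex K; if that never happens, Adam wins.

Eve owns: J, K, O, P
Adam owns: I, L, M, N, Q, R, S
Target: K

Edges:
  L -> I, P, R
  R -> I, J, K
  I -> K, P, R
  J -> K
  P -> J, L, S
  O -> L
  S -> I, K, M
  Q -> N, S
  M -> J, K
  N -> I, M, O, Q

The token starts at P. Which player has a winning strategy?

Eve

A0 = {K}
A1: add {J} — J (Eve) has J→K.
A2: add {M, P} — M (Adam): all of {J, K} already in; P (Eve) has P→J.
A3 = A2; e.g. I (Adam) can still go to R. Fixed point.
P ∈ A2, so Eve can force the target.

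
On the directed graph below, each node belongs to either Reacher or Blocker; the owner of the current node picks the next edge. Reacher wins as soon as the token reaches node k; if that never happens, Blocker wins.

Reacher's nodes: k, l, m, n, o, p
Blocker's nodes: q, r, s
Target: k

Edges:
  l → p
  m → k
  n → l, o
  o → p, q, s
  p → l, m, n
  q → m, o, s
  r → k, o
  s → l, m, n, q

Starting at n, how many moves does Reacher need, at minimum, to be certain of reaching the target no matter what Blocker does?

4

A0 = {k}
A1: add {m} — m (Reacher) has m→k.
A2: add {p} — p (Reacher) has p→m.
A3: add {l, o} — l (Reacher) has l→p; o (Reacher) has o→p.
A4: add {n, r} — n (Reacher) has n→l; r (Blocker): all of {k, o} already in.
A5 = A4; e.g. q (Blocker) can still go to s. Fixed point.
n enters the attractor at level 4, so Reacher can force the target in 4 moves from there.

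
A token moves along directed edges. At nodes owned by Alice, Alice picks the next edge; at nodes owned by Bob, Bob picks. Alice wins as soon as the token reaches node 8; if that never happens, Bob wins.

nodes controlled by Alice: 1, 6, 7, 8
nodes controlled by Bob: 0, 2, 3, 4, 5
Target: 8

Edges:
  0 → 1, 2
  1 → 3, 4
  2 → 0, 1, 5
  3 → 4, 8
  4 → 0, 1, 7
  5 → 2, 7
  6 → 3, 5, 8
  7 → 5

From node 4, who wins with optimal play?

Bob

A0 = {8}
A1: add {6} — 6 (Alice) has 6→8.
A2 = A1; e.g. 0 (Bob) can still go to 1. Fixed point.
4 never enters the attractor, so Bob can avoid the target forever.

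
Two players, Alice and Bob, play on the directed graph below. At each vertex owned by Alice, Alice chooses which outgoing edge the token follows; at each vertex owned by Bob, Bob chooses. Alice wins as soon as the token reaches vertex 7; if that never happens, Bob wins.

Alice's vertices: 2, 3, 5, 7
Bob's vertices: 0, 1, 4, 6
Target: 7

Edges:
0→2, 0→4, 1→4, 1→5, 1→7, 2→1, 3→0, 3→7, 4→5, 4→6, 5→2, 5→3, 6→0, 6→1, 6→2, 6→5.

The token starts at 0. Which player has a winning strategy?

A0 = {7}
A1: add {3} — 3 (Alice) has 3→7.
A2: add {5} — 5 (Alice) has 5→3.
A3 = A2; e.g. 0 (Bob) can still go to 2. Fixed point.
0 never enters the attractor, so Bob can avoid the target forever.

Bob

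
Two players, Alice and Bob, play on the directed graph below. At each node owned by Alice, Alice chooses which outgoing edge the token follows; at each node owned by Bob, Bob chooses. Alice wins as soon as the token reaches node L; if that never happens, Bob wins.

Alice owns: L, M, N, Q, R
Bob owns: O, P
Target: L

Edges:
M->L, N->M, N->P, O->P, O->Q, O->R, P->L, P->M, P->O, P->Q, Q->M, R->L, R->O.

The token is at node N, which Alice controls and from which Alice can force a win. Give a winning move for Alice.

A0 = {L}
A1: add {M, R} — M (Alice) has M→L; R (Alice) has R→L.
A2: add {N, Q} — N (Alice) has N→M; Q (Alice) has Q→M.
A3 = A2; e.g. O (Bob) can still go to P. Fixed point.
From N, successor M is in the attractor (rank 1); the other successor P is not.

M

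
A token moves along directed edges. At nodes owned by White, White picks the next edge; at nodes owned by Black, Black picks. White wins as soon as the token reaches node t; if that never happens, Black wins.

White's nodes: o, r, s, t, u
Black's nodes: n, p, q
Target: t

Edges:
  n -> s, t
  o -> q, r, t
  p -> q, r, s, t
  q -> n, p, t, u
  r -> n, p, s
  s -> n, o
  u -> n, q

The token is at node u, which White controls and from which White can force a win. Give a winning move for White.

n

A0 = {t}
A1: add {o} — o (White) has o→t.
A2: add {s} — s (White) has s→o.
A3: add {n, r} — n (Black): all of {s, t} already in; r (White) has r→s.
A4: add {u} — u (White) has u→n.
A5 = A4; e.g. p (Black) can still go to q. Fixed point.
From u, successor n is in the attractor (rank 3); the other successor q is not.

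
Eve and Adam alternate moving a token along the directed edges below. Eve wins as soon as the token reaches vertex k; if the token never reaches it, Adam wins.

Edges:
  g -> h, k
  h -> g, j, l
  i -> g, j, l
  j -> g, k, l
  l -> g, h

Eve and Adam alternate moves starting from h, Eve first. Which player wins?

Track states (vertex, player-to-move).
A0 = {(k,Eve), (k,Adam)}
A1: add {(g,Eve), (j,Eve)}.
A2 = A1; e.g. (g,Adam) stays out. (h,Eve) never enters ⇒ Adam avoids the target.

Adam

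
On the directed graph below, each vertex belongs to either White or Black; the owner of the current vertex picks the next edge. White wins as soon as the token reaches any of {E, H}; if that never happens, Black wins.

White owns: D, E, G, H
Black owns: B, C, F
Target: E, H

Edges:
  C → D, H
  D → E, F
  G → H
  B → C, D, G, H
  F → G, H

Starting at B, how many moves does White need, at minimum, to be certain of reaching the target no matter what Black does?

3

A0 = {E, H}
A1: add {D, G} — D (White) has D→E; G (White) has G→H.
A2: add {C, F} — C (Black): all of {D, H} already in; F (Black): all of {G, H} already in.
A3: add {B} — B (Black): all of {C, D, G, H} already in.
A3 = all vertices. Fixed point.
B enters the attractor at level 3, so White can force the target in 3 moves from there.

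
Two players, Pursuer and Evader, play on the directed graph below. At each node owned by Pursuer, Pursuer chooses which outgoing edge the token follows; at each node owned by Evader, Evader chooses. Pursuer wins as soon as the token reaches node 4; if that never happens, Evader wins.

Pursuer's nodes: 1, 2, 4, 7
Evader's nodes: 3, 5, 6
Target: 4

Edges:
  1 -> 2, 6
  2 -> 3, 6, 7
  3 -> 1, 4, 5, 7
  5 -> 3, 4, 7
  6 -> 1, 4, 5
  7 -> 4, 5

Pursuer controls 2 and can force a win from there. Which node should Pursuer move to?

A0 = {4}
A1: add {7} — 7 (Pursuer) has 7→4.
A2: add {2} — 2 (Pursuer) has 2→7.
A3: add {1} — 1 (Pursuer) has 1→2.
A4 = A3; e.g. 3 (Evader) can still go to 5. Fixed point.
From 2, successor 7 is in the attractor (rank 1); the other successors 3, 6 are not.

7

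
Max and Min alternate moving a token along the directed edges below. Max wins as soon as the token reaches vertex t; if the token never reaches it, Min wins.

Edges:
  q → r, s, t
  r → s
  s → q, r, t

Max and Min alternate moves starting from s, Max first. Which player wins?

Track states (vertex, player-to-move).
A0 = {(t,Max), (t,Min)}
A1: add {(q,Max), (s,Max)}.
(s,Max) ∈ A1 ⇒ Max forces the target.

Max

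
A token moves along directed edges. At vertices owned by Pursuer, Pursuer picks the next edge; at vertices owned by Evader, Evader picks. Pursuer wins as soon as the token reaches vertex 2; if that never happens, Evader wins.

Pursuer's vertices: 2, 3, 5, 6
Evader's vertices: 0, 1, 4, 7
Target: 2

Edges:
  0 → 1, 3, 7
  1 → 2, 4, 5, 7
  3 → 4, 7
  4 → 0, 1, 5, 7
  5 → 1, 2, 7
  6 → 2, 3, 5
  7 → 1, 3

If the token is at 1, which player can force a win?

Evader

A0 = {2}
A1: add {5, 6} — 5 (Pursuer) has 5→2; 6 (Pursuer) has 6→2.
A2 = A1; e.g. 0 (Evader) can still go to 1. Fixed point.
1 never enters the attractor, so Evader can avoid the target forever.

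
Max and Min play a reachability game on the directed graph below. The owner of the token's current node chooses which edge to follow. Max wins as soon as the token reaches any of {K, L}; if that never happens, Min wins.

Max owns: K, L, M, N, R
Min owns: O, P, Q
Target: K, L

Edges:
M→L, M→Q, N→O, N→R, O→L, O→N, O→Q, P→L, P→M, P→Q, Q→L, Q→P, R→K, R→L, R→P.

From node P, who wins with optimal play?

A0 = {K, L}
A1: add {M, R} — M (Max) has M→L; R (Max) has R→K.
A2: add {N} — N (Max) has N→R.
A3 = A2; e.g. O (Min) can still go to Q. Fixed point.
P never enters the attractor, so Min can avoid the target forever.

Min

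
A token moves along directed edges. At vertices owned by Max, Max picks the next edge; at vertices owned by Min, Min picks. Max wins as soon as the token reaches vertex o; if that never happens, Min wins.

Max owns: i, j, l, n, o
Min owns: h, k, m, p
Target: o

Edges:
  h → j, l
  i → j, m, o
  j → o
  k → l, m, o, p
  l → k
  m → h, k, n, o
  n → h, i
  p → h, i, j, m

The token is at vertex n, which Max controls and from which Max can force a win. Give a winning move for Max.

i

A0 = {o}
A1: add {i, j} — i (Max) has i→o; j (Max) has j→o.
A2: add {n} — n (Max) has n→i.
A3 = A2; e.g. h (Min) can still go to l. Fixed point.
From n, successor i is in the attractor (rank 1); the other successor h is not.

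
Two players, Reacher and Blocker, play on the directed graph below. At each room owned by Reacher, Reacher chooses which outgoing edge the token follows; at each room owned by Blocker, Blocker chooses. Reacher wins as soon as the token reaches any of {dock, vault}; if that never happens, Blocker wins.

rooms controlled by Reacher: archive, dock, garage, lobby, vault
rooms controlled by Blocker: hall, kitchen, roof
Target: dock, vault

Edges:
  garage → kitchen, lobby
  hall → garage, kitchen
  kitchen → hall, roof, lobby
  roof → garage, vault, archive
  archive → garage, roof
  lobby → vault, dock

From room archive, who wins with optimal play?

A0 = {dock, vault}
A1: add {lobby} — lobby (Reacher) has lobby→vault.
A2: add {garage} — garage (Reacher) has garage→lobby.
A3: add {archive} — archive (Reacher) has archive→garage.
archive ∈ A3, so Reacher can force the target.

Reacher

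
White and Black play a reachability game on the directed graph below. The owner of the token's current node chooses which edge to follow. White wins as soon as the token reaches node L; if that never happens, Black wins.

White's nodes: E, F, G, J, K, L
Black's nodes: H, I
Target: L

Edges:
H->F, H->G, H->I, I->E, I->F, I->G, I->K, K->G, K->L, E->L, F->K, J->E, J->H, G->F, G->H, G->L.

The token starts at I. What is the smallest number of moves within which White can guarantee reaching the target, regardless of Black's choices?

3

A0 = {L}
A1: add {E, G, K} — E (White) has E→L; G (White) has G→L; K (White) has K→L.
A2: add {F, J} — F (White) has F→K; J (White) has J→E.
A3: add {I} — I (Black): all of {E, F, G, K} already in.
I enters the attractor at level 3, so White can force the target in 3 moves from there.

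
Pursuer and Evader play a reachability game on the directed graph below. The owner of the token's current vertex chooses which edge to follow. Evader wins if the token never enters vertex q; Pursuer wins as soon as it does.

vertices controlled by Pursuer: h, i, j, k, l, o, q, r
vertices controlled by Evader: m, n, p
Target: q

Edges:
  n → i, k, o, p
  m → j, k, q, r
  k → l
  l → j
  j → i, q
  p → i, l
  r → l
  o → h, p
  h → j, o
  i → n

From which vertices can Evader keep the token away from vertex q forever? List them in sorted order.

A0 = {q}
A1: add {j} — j (Pursuer) has j→q.
A2: add {h, l} — h (Pursuer) has h→j; l (Pursuer) has l→j.
A3: add {k, o, r} — k (Pursuer) has k→l; o (Pursuer) has o→h; r (Pursuer) has r→l.
A4: add {m} — m (Evader): all of {j, k, q, r} already in.
A5 = A4; e.g. i (Pursuer) has no edge into A4. Fixed point.
Pursuer's attractor = {h, j, k, l, m, o, q, r}; Evader avoids the target exactly from the complement.

i, n, p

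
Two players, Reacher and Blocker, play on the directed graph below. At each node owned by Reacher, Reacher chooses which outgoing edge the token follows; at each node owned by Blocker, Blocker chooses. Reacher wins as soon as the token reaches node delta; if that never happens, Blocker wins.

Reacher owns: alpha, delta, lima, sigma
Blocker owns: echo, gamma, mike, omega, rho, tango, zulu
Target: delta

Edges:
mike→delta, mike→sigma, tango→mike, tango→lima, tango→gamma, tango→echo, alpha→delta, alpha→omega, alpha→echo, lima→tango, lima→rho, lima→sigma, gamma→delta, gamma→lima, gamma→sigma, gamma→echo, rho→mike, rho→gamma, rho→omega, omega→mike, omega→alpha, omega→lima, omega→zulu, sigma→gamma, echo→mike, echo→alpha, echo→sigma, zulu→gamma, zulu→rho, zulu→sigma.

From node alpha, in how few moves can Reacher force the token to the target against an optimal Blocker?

1

A0 = {delta}
A1: add {alpha} — alpha (Reacher) has alpha→delta.
A2 = A1; e.g. mike (Blocker) can still go to sigma. Fixed point.
alpha enters the attractor at level 1, so Reacher can force the target in 1 move from there.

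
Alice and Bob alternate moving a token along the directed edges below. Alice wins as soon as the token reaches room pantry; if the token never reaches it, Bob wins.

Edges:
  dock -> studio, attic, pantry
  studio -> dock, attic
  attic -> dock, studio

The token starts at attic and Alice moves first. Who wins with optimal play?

Track states (vertex, player-to-move).
A0 = {(pantry,Alice), (pantry,Bob)}
A1: add {(dock,Alice)}.
A2 = A1; e.g. (dock,Bob) stays out. (attic,Alice) never enters ⇒ Bob avoids the target.

Bob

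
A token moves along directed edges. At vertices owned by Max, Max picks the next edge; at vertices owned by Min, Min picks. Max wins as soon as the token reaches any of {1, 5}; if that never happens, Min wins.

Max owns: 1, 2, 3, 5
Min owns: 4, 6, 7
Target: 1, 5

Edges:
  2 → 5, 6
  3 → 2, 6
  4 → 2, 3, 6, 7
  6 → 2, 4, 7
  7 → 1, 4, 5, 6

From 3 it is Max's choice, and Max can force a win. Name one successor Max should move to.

A0 = {1, 5}
A1: add {2} — 2 (Max) has 2→5.
A2: add {3} — 3 (Max) has 3→2.
A3 = A2; e.g. 4 (Min) can still go to 6. Fixed point.
From 3, successor 2 is in the attractor (rank 1); the other successor 6 is not.

2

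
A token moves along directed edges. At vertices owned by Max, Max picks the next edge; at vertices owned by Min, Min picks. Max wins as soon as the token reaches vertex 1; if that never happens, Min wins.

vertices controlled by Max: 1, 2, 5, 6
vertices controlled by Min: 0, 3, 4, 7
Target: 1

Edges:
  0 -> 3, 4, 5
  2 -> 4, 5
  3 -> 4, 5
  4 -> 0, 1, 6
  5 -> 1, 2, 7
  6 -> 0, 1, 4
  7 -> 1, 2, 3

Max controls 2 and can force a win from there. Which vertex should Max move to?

5

A0 = {1}
A1: add {5, 6} — 5 (Max) has 5→1; 6 (Max) has 6→1.
A2: add {2} — 2 (Max) has 2→5.
A3 = A2; e.g. 0 (Min) can still go to 3. Fixed point.
From 2, successor 5 is in the attractor (rank 1); the other successor 4 is not.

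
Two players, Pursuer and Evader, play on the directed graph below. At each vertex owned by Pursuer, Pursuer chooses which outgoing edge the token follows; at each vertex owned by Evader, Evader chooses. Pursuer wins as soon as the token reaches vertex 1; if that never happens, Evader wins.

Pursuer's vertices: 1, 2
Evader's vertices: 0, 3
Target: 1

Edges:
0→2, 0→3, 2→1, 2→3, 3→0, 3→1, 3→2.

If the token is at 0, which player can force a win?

Evader

A0 = {1}
A1: add {2} — 2 (Pursuer) has 2→1.
A2 = A1; e.g. 0 (Evader) can still go to 3. Fixed point.
0 never enters the attractor, so Evader can avoid the target forever.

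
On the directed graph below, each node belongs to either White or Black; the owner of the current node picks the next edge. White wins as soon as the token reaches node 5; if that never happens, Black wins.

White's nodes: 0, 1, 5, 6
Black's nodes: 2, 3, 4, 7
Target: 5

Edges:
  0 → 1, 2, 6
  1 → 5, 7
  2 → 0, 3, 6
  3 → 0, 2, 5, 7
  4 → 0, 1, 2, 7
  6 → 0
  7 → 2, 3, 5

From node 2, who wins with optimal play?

Black

A0 = {5}
A1: add {1} — 1 (White) has 1→5.
A2: add {0} — 0 (White) has 0→1.
A3: add {6} — 6 (White) has 6→0.
A4 = A3; e.g. 2 (Black) can still go to 3. Fixed point.
2 never enters the attractor, so Black can avoid the target forever.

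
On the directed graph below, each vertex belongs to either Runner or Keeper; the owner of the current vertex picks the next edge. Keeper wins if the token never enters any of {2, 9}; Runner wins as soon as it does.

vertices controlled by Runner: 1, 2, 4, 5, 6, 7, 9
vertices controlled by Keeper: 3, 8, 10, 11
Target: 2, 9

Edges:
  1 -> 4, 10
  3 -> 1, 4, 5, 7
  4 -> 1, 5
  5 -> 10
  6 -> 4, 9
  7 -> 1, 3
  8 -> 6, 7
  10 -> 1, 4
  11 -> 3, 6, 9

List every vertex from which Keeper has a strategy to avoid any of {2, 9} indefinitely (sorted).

A0 = {2, 9}
A1: add {6} — 6 (Runner) has 6→9.
A2 = A1; e.g. 1 (Runner) has no edge into A1. Fixed point.
Runner's attractor = {2, 6, 9}; Keeper avoids the target exactly from the complement.

1, 3, 4, 5, 7, 8, 10, 11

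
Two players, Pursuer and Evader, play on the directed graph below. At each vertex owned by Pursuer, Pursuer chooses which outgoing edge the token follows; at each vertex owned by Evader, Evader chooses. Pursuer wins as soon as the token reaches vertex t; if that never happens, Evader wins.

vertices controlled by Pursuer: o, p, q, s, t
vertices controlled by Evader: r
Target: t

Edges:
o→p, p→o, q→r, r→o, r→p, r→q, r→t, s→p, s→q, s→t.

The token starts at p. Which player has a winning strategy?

Evader

A0 = {t}
A1: add {s} — s (Pursuer) has s→t.
A2 = A1; e.g. o (Pursuer) has no edge into A1. Fixed point.
p never enters the attractor, so Evader can avoid the target forever.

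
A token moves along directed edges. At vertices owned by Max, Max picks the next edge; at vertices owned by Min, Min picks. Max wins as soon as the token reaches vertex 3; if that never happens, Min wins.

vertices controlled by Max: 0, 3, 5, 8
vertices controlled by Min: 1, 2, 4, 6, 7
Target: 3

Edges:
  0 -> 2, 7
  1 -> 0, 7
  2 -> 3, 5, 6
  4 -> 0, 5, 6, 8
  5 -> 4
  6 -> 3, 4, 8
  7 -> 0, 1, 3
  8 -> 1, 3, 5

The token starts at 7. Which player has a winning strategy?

Min

A0 = {3}
A1: add {8} — 8 (Max) has 8→3.
A2 = A1; e.g. 0 (Max) has no edge into A1. Fixed point.
7 never enters the attractor, so Min can avoid the target forever.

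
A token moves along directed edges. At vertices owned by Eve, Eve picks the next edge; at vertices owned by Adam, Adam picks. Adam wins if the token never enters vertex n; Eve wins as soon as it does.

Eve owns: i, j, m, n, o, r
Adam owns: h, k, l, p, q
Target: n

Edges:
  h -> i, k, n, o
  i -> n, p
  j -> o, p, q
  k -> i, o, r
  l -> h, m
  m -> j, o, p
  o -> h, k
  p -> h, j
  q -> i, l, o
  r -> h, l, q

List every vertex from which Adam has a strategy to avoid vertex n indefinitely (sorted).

A0 = {n}
A1: add {i} — i (Eve) has i→n.
A2 = A1; e.g. h (Adam) can still go to k. Fixed point.
Eve's attractor = {i, n}; Adam avoids the target exactly from the complement.

h, j, k, l, m, o, p, q, r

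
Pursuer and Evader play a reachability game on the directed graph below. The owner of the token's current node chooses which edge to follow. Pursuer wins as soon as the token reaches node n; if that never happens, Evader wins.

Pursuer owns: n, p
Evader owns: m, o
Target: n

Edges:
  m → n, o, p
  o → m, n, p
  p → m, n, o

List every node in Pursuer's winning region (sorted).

n, p

A0 = {n}
A1: add {p} — p (Pursuer) has p→n.
A2 = A1; e.g. m (Evader) can still go to o. Fixed point.
Pursuer's winning region = {n, p}.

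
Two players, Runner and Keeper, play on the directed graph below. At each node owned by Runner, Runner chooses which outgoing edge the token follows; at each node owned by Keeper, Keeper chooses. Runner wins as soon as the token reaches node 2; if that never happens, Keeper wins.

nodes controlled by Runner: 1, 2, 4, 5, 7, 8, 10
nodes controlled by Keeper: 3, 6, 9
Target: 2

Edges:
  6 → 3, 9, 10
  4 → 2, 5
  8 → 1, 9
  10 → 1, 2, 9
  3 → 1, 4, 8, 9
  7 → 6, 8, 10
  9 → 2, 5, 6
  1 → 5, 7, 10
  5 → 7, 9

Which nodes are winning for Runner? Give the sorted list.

A0 = {2}
A1: add {4, 10} — 4 (Runner) has 4→2; 10 (Runner) has 10→2.
A2: add {1, 7} — 1 (Runner) has 1→10; 7 (Runner) has 7→10.
A3: add {5, 8} — 5 (Runner) has 5→7; 8 (Runner) has 8→1.
A4 = A3; e.g. 3 (Keeper) can still go to 9. Fixed point.
Runner's winning region = {1, 2, 4, 5, 7, 8, 10}.

1, 2, 4, 5, 7, 8, 10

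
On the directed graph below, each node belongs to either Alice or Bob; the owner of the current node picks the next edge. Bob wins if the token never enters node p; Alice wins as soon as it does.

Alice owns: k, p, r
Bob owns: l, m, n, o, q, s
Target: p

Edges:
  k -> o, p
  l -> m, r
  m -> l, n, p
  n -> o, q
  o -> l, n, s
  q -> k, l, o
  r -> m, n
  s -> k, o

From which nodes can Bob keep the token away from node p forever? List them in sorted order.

A0 = {p}
A1: add {k} — k (Alice) has k→p.
A2 = A1; e.g. l (Bob) can still go to m. Fixed point.
Alice's attractor = {k, p}; Bob avoids the target exactly from the complement.

l, m, n, o, q, r, s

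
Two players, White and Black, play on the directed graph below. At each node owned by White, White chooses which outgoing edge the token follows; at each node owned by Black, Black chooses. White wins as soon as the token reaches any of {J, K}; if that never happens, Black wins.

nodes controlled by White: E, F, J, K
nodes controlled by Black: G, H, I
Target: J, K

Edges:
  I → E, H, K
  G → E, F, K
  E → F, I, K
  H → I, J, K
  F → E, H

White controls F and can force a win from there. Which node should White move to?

A0 = {J, K}
A1: add {E} — E (White) has E→K.
A2: add {F} — F (White) has F→E.
A3: add {G} — G (Black): all of {E, F, K} already in.
A4 = A3; e.g. H (Black) can still go to I. Fixed point.
From F, successor E is in the attractor (rank 1); the other successor H is not.

E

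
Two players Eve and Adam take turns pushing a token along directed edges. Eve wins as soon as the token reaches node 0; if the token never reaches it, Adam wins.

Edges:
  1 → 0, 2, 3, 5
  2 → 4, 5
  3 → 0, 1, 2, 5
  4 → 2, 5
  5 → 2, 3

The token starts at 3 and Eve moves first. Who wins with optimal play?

Track states (vertex, player-to-move).
A0 = {(0,Eve), (0,Adam)}
A1: add {(1,Eve), (3,Eve)}.
(3,Eve) ∈ A1 ⇒ Eve forces the target.

Eve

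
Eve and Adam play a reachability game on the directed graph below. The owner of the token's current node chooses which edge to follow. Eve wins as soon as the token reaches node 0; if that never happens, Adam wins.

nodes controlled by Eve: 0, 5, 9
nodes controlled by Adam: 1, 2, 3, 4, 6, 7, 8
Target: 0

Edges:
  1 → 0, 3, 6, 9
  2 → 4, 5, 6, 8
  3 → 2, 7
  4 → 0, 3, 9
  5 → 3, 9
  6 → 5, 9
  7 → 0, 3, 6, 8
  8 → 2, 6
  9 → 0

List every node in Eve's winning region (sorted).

0, 5, 6, 9

A0 = {0}
A1: add {9} — 9 (Eve) has 9→0.
A2: add {5} — 5 (Eve) has 5→9.
A3: add {6} — 6 (Adam): all of {5, 9} already in.
A4 = A3; e.g. 1 (Adam) can still go to 3. Fixed point.
Eve's winning region = {0, 5, 6, 9}.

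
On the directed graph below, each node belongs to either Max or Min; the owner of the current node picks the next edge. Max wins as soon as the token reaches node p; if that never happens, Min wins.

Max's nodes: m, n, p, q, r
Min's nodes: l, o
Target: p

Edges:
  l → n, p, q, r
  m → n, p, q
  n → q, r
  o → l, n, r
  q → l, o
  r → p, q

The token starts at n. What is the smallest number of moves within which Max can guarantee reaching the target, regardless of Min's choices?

A0 = {p}
A1: add {m, r} — m (Max) has m→p; r (Max) has r→p.
A2: add {n} — n (Max) has n→r.
A3 = A2; e.g. l (Min) can still go to q. Fixed point.
n enters the attractor at level 2, so Max can force the target in 2 moves from there.

2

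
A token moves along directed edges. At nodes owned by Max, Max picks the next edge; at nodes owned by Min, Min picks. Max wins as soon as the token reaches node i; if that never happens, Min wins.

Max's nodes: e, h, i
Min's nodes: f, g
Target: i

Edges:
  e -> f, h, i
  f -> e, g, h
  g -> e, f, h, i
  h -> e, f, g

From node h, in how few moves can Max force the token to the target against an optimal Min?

A0 = {i}
A1: add {e} — e (Max) has e→i.
A2: add {h} — h (Max) has h→e.
A3 = A2; e.g. f (Min) can still go to g. Fixed point.
h enters the attractor at level 2, so Max can force the target in 2 moves from there.

2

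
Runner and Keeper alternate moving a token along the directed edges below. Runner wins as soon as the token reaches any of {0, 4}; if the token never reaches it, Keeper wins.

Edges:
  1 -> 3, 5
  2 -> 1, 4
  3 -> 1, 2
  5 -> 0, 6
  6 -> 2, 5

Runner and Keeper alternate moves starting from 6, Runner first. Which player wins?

Keeper

Track states (vertex, player-to-move).
A0 = {(0,Runner), (0,Keeper), (4,Runner), (4,Keeper)}
A1: add {(2,Runner), (5,Runner)}.
A2: add {(6,Keeper)}.
A3 = A2; e.g. (1,Runner) stays out. (6,Runner) never enters ⇒ Keeper avoids the target.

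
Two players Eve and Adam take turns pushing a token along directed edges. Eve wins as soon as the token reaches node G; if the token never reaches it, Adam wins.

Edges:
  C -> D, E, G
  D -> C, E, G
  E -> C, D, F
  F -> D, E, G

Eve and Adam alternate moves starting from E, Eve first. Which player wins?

Adam

Track states (vertex, player-to-move).
A0 = {(G,Eve), (G,Adam)}
A1: add {(C,Eve), (D,Eve), (F,Eve)}.
A2: add {(E,Adam)}.
A3 = A2; e.g. (C,Adam) stays out. (E,Eve) never enters ⇒ Adam avoids the target.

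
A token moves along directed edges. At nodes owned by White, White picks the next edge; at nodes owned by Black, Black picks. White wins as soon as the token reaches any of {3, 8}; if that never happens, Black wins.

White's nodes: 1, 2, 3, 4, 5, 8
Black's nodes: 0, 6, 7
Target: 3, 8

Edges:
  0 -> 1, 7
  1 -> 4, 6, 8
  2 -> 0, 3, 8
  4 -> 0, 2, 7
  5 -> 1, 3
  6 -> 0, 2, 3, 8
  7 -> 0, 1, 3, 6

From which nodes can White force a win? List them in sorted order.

A0 = {3, 8}
A1: add {1, 2, 5} — 1 (White) has 1→8; 2 (White) has 2→3; 5 (White) has 5→3.
A2: add {4} — 4 (White) has 4→2.
A3 = A2; e.g. 0 (Black) can still go to 7. Fixed point.
White's winning region = {1, 2, 3, 4, 5, 8}.

1, 2, 3, 4, 5, 8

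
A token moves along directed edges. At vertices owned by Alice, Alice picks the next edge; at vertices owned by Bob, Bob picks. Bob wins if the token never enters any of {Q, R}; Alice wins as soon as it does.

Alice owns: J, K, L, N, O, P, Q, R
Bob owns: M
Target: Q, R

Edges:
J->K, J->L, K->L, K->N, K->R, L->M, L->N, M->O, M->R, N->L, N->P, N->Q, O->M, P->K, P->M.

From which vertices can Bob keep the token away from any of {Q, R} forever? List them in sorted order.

M, O

A0 = {Q, R}
A1: add {K, N} — K (Alice) has K→R; N (Alice) has N→Q.
A2: add {J, L, P} — J (Alice) has J→K; L (Alice) has L→N; P (Alice) has P→K.
A3 = A2; e.g. M (Bob) can still go to O. Fixed point.
Alice's attractor = {J, K, L, N, P, Q, R}; Bob avoids the target exactly from the complement.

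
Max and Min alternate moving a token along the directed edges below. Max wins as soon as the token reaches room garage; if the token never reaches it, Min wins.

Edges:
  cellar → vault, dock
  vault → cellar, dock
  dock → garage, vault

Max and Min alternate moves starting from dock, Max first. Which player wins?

Track states (vertex, player-to-move).
A0 = {(garage,Max), (garage,Min)}
A1: add {(dock,Max)}.
(dock,Max) ∈ A1 ⇒ Max forces the target.

Max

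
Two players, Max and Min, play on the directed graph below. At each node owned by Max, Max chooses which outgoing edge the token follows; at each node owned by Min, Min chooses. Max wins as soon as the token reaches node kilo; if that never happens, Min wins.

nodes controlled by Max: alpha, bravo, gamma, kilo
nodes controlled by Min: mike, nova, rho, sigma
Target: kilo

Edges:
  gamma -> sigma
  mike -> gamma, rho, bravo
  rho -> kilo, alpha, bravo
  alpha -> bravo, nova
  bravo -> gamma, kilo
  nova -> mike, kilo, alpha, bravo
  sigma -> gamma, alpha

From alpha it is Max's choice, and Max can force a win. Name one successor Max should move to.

A0 = {kilo}
A1: add {bravo} — bravo (Max) has bravo→kilo.
A2: add {alpha} — alpha (Max) has alpha→bravo.
A3: add {rho} — rho (Min): all of {kilo, alpha, bravo} already in.
A4 = A3; e.g. gamma (Max) has no edge into A3. Fixed point.
From alpha, successor bravo is in the attractor (rank 1); the other successor nova is not.

bravo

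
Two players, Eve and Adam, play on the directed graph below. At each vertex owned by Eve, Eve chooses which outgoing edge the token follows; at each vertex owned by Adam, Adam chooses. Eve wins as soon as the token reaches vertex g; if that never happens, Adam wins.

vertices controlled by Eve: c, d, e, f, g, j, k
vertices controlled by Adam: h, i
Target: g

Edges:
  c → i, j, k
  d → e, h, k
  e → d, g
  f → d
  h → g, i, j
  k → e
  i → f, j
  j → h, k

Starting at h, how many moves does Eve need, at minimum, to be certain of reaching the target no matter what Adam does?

5

A0 = {g}
A1: add {e} — e (Eve) has e→g.
A2: add {d, k} — d (Eve) has d→e; k (Eve) has k→e.
A3: add {c, f, j} — c (Eve) has c→k; f (Eve) has f→d; j (Eve) has j→k.
A4: add {i} — i (Adam): all of {f, j} already in.
A5: add {h} — h (Adam): all of {g, i, j} already in.
A5 = all vertices. Fixed point.
h enters the attractor at level 5, so Eve can force the target in 5 moves from there.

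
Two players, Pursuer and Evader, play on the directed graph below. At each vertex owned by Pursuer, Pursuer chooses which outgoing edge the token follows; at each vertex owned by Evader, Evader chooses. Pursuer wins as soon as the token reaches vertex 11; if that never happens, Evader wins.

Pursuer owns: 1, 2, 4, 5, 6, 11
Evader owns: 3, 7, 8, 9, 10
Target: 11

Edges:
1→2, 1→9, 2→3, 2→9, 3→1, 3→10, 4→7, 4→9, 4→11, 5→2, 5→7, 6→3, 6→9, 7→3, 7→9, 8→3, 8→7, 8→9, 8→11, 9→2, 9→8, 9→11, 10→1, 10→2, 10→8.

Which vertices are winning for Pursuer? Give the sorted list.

4, 11

A0 = {11}
A1: add {4} — 4 (Pursuer) has 4→11.
A2 = A1; e.g. 1 (Pursuer) has no edge into A1. Fixed point.
Pursuer's winning region = {4, 11}.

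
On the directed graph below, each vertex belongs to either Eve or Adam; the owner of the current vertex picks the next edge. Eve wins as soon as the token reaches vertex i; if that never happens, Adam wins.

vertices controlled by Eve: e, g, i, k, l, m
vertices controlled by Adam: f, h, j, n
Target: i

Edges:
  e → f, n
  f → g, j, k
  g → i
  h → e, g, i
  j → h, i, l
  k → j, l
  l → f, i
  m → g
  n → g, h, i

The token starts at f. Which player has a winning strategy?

Adam

A0 = {i}
A1: add {g, l} — g (Eve) has g→i; l (Eve) has l→i.
A2: add {k, m} — k (Eve) has k→l; m (Eve) has m→g.
A3 = A2; e.g. e (Eve) has no edge into A2. Fixed point.
f never enters the attractor, so Adam can avoid the target forever.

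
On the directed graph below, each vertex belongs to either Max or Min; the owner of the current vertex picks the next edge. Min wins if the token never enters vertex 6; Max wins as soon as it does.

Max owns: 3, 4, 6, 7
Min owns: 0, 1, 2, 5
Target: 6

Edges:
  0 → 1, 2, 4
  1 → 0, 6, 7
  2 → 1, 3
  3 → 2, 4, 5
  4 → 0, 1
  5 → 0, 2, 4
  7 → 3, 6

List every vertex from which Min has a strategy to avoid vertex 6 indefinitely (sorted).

0, 1, 2, 3, 4, 5

A0 = {6}
A1: add {7} — 7 (Max) has 7→6.
A2 = A1; e.g. 0 (Min) can still go to 1. Fixed point.
Max's attractor = {6, 7}; Min avoids the target exactly from the complement.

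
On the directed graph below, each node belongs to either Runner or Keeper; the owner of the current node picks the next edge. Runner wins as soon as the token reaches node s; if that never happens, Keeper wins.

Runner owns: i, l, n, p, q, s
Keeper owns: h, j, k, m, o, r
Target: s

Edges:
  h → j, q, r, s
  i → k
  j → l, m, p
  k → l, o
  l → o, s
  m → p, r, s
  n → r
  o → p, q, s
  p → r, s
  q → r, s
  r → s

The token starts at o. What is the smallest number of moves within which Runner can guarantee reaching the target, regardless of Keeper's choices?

A0 = {s}
A1: add {l, p, q, r} — l (Runner) has l→s; p (Runner) has p→s; q (Runner) has q→s; r (Keeper): all of {s} already in.
A2: add {m, n, o} — m (Keeper): all of {p, r, s} already in; n (Runner) has n→r; o (Keeper): all of {p, q, s} already in.
o enters the attractor at level 2, so Runner can force the target in 2 moves from there.

2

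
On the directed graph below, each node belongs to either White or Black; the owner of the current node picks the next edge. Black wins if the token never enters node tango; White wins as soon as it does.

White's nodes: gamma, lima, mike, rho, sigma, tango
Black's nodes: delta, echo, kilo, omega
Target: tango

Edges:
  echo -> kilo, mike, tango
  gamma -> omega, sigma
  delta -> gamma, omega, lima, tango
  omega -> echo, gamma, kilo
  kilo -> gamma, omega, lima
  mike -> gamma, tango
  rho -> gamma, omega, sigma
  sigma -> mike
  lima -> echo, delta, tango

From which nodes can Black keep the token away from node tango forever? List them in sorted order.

delta, echo, kilo, omega

A0 = {tango}
A1: add {lima, mike} — mike (White) has mike→tango; lima (White) has lima→tango.
A2: add {sigma} — sigma (White) has sigma→mike.
A3: add {gamma, rho} — gamma (White) has gamma→sigma; rho (White) has rho→sigma.
A4 = A3; e.g. echo (Black) can still go to kilo. Fixed point.
White's attractor = {gamma, lima, mike, rho, sigma, tango}; Black avoids the target exactly from the complement.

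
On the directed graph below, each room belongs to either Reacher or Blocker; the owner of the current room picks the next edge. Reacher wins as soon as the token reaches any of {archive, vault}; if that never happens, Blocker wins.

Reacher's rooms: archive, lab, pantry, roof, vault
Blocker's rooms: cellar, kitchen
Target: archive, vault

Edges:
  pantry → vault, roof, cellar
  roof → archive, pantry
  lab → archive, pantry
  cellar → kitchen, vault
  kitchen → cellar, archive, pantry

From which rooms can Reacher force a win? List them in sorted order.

A0 = {archive, vault}
A1: add {lab, pantry, roof} — lab (Reacher) has lab→archive; roof (Reacher) has roof→archive; pantry (Reacher) has pantry→vault.
A2 = A1; e.g. kitchen (Blocker) can still go to cellar. Fixed point.
Reacher's winning region = {archive, lab, pantry, roof, vault}.

archive, lab, pantry, roof, vault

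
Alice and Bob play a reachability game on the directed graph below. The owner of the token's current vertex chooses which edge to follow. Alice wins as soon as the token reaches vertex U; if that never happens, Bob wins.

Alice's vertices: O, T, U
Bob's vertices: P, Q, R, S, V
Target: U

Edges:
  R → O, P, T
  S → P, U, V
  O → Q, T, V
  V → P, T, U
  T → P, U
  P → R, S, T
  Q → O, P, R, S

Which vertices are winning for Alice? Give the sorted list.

A0 = {U}
A1: add {T} — T (Alice) has T→U.
A2: add {O} — O (Alice) has O→T.
A3 = A2; e.g. P (Bob) can still go to R. Fixed point.
Alice's winning region = {O, T, U}.

O, T, U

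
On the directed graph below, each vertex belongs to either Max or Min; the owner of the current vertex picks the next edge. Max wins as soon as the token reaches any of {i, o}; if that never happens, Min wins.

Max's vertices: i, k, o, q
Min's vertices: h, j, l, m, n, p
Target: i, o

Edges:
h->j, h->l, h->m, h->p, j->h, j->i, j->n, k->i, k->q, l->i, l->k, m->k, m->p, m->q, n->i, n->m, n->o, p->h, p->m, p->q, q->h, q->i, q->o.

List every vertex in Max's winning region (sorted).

i, k, l, o, q

A0 = {i, o}
A1: add {k, q} — k (Max) has k→i; q (Max) has q→i.
A2: add {l} — l (Min): all of {i, k} already in.
A3 = A2; e.g. h (Min) can still go to j. Fixed point.
Max's winning region = {i, k, l, o, q}.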